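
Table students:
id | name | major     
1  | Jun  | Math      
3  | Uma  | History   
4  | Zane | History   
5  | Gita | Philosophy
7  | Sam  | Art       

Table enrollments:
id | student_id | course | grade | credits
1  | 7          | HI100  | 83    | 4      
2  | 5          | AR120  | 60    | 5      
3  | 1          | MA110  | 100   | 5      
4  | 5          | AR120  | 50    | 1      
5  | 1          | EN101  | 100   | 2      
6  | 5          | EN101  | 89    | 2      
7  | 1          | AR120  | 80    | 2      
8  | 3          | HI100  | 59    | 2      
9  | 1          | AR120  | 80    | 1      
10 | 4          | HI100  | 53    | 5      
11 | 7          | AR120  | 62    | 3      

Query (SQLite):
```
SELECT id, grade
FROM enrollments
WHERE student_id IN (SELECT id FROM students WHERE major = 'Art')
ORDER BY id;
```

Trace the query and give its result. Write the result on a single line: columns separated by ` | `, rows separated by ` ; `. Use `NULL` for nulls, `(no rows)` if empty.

1 | 83 ; 11 | 62

Inner query: students.id where major = 'Art'.
Outer: keep enrollments rows whose student_id is in that set.
Inner query → {7}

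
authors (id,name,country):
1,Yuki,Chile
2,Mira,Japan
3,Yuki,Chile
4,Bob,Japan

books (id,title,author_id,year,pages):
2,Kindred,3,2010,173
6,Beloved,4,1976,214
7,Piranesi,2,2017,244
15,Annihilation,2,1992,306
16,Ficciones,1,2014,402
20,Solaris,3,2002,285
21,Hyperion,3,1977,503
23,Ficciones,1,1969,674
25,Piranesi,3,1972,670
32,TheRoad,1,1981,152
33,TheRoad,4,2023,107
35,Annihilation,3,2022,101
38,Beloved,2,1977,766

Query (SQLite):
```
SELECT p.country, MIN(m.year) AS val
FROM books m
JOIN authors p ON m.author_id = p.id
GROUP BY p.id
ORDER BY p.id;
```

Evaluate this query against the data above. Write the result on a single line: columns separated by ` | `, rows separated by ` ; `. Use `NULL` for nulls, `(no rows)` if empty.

Chile | 1969 ; Japan | 1977 ; Chile | 1972 ; Japan | 1976

Join each books row to its authors via author_id.
Group joined rows by authors.id; compute MIN(m.year) per group.
  1: ids {16, 23, 32} → MIN(m.year)=1969
  2: ids {7, 15, 38} → MIN(m.year)=1977
  3: ids {2, 20, 21, 25, 35} → MIN(m.year)=1972
  4: ids {6, 33} → MIN(m.year)=1976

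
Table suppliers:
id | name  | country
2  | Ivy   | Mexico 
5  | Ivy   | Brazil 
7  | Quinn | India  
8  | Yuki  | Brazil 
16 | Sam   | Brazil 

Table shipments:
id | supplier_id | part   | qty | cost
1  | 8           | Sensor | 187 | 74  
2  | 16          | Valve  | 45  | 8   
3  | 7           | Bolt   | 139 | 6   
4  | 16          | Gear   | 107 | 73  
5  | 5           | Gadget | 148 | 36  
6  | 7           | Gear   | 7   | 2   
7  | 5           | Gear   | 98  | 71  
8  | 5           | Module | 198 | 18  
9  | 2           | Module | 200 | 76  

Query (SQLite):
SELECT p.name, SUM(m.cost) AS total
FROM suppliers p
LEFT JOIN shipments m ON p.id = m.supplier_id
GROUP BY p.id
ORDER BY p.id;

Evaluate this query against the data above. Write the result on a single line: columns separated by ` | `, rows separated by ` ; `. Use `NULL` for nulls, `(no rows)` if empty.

LEFT JOIN keeps every suppliers row; unmatched ones get NULL for shipments columns.
Group by suppliers.id and compute SUM(m.cost). SUM over an all-NULL group is NULL.
  2: ids {9} → SUM(m.cost)=76
  5: ids {5, 7, 8} → SUM(m.cost)=125
  7: ids {3, 6} → SUM(m.cost)=8
  8: ids {1} → SUM(m.cost)=74
  16: ids {2, 4} → SUM(m.cost)=81

Ivy | 76 ; Ivy | 125 ; Quinn | 8 ; Yuki | 74 ; Sam | 81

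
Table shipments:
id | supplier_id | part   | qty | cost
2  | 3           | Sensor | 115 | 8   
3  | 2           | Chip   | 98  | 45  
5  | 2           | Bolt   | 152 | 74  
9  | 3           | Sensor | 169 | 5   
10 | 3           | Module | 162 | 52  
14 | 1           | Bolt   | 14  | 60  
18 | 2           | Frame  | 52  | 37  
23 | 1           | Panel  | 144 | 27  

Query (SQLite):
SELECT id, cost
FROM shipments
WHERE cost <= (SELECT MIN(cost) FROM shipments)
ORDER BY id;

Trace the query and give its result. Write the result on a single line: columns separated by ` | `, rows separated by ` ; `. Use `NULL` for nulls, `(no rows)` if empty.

Scalar subquery: MIN(cost) over all shipments rows = 5.
Keep rows where cost <= that value.

9 | 5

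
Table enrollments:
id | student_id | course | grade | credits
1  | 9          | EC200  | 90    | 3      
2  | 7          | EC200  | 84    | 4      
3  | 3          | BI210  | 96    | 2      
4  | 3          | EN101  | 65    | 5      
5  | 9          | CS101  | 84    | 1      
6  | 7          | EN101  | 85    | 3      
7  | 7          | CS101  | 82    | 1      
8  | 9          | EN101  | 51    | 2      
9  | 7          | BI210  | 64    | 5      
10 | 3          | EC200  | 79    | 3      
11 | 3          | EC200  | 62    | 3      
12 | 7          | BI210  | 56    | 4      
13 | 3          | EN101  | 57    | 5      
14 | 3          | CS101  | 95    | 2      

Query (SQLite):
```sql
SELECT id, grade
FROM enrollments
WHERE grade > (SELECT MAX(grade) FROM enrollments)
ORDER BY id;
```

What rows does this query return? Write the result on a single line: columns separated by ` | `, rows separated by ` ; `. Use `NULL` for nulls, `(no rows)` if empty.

(no rows)

Scalar subquery: MAX(grade) over all enrollments rows = 96.
Keep rows where grade > that value.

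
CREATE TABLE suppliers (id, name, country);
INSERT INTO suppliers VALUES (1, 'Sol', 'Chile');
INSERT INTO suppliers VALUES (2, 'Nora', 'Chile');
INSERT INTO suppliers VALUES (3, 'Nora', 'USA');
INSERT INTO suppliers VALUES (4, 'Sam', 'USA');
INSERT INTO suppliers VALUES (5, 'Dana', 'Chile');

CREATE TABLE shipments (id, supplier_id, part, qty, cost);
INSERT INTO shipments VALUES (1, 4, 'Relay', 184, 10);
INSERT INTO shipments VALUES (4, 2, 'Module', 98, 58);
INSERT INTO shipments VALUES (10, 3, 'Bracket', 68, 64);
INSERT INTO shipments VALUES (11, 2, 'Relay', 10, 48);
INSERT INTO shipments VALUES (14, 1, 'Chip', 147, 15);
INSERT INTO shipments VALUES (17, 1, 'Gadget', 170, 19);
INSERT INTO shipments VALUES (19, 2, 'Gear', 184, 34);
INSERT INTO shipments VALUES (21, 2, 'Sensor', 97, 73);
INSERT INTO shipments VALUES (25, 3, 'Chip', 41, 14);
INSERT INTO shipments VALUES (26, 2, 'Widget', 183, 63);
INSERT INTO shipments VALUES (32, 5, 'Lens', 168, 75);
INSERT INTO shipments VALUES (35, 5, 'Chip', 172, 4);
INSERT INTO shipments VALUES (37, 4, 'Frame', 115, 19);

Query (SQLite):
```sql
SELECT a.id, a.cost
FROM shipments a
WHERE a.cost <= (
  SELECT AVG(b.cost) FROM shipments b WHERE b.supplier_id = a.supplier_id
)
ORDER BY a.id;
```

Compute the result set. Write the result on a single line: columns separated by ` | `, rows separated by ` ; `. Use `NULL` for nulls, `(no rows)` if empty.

1 | 10 ; 11 | 48 ; 14 | 15 ; 19 | 34 ; 25 | 14 ; 35 | 4

For each shipments row a, compute AVG(cost) over rows sharing a.supplier_id.
Keep row a if a.cost <= that per-group AVG.
  supplier_id=1: AVG(cost) = 17.0
  supplier_id=2: AVG(cost) = 55.2
  supplier_id=3: AVG(cost) = 39.0
  supplier_id=4: AVG(cost) = 14.5
  supplier_id=5: AVG(cost) = 39.5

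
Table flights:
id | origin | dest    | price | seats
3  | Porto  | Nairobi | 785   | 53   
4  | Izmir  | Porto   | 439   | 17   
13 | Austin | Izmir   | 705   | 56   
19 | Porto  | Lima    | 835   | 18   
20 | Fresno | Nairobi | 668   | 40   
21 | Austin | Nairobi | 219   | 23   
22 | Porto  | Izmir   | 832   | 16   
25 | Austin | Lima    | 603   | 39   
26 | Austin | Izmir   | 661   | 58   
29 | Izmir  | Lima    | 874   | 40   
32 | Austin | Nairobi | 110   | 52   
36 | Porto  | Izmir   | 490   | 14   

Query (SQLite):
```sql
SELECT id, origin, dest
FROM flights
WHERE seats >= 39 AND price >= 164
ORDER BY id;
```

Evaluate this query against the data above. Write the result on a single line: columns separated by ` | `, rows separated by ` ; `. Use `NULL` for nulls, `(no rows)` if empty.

seats >= 39: ids {3, 13, 20, 25, 26, 29, 32}
price >= 164: ids {3, 4, 13, 19, 20, 21, 22, 25, 26, 29, 36}
Combine with AND.

3 | Porto | Nairobi ; 13 | Austin | Izmir ; 20 | Fresno | Nairobi ; 25 | Austin | Lima ; 26 | Austin | Izmir ; 29 | Izmir | Lima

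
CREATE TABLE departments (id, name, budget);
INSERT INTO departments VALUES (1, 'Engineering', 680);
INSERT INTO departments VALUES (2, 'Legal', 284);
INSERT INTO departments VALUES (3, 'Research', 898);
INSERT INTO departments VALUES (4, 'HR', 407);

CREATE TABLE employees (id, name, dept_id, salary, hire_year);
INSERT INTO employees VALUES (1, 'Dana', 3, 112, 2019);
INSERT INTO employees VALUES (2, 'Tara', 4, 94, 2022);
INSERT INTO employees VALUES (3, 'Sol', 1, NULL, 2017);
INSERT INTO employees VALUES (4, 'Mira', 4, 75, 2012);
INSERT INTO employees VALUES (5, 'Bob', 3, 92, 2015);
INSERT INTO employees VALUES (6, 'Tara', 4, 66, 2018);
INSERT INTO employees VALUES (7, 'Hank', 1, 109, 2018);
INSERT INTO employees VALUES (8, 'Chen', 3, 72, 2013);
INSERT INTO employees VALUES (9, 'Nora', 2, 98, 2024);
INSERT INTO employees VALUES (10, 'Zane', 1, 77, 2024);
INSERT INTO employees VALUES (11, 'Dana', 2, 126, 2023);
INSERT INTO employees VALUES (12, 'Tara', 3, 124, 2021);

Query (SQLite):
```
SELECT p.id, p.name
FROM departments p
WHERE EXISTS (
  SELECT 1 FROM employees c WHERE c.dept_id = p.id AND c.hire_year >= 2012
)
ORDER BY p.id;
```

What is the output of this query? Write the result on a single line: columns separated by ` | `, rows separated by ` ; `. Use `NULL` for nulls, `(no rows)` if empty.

For each departments row, check whether any employees with matching dept_id has hire_year >= 2012.
Keep rows where that is true.

1 | Engineering ; 2 | Legal ; 3 | Research ; 4 | HR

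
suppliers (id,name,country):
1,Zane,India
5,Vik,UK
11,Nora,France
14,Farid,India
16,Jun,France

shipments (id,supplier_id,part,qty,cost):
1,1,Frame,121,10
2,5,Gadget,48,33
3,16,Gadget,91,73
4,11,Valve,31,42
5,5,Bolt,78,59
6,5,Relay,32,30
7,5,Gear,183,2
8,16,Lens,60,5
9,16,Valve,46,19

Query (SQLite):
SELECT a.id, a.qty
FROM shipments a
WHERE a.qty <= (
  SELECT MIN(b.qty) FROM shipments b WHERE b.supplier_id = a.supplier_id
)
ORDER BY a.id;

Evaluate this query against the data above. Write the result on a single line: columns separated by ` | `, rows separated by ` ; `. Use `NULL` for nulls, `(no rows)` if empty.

1 | 121 ; 4 | 31 ; 6 | 32 ; 9 | 46

For each shipments row a, compute MIN(qty) over rows sharing a.supplier_id.
Keep row a if a.qty <= that per-group MIN.
  supplier_id=1: MIN(qty) = 121
  supplier_id=5: MIN(qty) = 32
  supplier_id=11: MIN(qty) = 31
  supplier_id=16: MIN(qty) = 46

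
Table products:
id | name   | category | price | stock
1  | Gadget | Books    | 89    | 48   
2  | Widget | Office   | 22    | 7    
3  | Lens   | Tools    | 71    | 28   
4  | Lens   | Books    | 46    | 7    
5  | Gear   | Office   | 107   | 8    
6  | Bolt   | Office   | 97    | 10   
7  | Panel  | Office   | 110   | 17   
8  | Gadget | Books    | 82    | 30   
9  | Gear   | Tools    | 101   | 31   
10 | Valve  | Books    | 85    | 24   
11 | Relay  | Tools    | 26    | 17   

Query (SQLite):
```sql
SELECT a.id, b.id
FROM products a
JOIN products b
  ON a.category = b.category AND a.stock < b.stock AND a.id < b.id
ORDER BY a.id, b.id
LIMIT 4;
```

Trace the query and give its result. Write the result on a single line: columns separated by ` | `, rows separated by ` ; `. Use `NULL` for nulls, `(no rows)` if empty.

2 | 5 ; 2 | 6 ; 2 | 7 ; 3 | 9

Pairs (a,b) with same category, a.stock < b.stock, a.id < b.id.
category groups: Books:{1,4,8,10} Office:{2,5,6,7} Tools:{3,9,11}
Ordered by (a.id, b.id); first 4.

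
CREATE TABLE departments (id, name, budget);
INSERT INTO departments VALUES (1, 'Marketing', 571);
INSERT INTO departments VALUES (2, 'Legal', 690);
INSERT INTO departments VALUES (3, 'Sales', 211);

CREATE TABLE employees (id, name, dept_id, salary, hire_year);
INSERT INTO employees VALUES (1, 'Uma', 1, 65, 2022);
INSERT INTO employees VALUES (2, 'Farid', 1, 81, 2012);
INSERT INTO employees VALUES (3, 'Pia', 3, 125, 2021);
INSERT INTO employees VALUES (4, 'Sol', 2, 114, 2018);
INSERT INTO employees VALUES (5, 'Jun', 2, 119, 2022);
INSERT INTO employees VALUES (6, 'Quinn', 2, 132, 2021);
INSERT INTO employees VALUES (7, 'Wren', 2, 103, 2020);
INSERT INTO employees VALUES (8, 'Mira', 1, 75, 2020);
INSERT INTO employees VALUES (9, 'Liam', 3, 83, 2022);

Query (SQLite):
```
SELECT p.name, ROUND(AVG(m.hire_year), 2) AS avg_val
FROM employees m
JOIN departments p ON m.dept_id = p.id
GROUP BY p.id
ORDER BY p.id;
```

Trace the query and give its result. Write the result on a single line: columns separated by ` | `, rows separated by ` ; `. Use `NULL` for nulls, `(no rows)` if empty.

Marketing | 2018 ; Legal | 2020.25 ; Sales | 2021.5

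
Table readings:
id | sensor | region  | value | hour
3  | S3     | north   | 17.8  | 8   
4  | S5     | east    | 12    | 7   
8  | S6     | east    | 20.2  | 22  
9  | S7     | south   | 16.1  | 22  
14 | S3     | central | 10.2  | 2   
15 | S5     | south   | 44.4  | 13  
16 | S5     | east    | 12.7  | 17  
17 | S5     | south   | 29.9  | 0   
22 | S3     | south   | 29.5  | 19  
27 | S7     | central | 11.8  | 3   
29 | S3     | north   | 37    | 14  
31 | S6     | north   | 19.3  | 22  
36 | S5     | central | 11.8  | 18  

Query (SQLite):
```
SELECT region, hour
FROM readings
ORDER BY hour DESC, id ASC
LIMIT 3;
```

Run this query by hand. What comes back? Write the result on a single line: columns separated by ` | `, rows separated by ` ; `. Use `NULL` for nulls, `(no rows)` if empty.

Sort by hour desc, tiebreak id asc: (22, id=8), (22, id=9), (22, id=31), (19, id=22), (18, id=36), (17, id=16) …. Take first 3.

east | 22 ; south | 22 ; north | 22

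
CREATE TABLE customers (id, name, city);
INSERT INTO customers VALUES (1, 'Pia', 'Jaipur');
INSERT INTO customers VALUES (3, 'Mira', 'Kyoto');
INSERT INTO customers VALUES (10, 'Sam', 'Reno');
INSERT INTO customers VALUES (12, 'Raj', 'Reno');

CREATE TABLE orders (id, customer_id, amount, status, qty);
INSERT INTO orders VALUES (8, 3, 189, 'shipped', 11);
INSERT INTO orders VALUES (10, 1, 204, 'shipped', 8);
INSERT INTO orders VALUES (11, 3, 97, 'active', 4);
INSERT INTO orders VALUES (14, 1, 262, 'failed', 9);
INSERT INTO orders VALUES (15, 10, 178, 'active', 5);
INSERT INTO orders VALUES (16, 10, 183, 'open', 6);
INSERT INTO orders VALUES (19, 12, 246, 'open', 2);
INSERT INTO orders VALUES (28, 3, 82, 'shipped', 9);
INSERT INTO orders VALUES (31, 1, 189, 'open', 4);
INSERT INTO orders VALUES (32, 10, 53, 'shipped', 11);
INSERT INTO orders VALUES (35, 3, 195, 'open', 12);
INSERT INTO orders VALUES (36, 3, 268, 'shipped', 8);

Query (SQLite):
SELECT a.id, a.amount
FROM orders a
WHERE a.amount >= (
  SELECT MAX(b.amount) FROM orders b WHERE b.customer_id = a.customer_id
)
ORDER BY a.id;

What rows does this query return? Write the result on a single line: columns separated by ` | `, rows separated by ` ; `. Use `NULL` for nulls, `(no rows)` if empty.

14 | 262 ; 16 | 183 ; 19 | 246 ; 36 | 268

For each orders row a, compute MAX(amount) over rows sharing a.customer_id.
Keep row a if a.amount >= that per-group MAX.
  customer_id=1: MAX(amount) = 262
  customer_id=3: MAX(amount) = 268
  customer_id=10: MAX(amount) = 183
  customer_id=12: MAX(amount) = 246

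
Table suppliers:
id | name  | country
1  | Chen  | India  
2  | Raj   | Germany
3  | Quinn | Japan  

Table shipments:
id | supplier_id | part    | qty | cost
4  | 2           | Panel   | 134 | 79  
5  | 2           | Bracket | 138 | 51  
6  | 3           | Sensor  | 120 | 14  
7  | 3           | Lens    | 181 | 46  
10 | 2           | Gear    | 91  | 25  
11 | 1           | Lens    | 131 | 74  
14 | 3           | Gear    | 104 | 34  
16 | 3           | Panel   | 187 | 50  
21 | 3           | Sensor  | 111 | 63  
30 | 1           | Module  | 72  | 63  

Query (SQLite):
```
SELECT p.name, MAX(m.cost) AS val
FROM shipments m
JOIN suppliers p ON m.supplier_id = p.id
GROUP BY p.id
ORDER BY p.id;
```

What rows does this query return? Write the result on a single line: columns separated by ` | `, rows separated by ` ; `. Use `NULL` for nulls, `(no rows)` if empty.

Chen | 74 ; Raj | 79 ; Quinn | 63

Join each shipments row to its suppliers via supplier_id.
Group joined rows by suppliers.id; compute MAX(m.cost) per group.
  1: ids {11, 30} → MAX(m.cost)=74
  2: ids {4, 5, 10} → MAX(m.cost)=79
  3: ids {6, 7, 14, 16, 21} → MAX(m.cost)=63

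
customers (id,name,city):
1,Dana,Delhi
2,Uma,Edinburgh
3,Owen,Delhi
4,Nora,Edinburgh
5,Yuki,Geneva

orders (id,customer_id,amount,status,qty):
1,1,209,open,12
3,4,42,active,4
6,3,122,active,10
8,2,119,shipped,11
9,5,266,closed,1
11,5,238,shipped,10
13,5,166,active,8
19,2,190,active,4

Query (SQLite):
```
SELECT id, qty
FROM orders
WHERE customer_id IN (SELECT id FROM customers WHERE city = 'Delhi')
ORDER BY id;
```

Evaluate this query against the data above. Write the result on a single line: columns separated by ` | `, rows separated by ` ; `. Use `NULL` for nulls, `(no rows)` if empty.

1 | 12 ; 6 | 10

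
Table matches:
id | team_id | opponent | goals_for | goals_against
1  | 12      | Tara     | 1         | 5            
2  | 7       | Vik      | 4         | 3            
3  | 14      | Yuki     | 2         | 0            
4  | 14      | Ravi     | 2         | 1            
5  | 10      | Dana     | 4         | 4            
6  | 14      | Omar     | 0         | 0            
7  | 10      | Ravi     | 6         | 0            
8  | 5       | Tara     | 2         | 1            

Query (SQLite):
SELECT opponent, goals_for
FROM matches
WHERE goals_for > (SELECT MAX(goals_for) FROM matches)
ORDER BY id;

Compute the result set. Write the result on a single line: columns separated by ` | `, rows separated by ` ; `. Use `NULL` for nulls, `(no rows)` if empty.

(no rows)

Scalar subquery: MAX(goals_for) over all matches rows = 6.
Keep rows where goals_for > that value.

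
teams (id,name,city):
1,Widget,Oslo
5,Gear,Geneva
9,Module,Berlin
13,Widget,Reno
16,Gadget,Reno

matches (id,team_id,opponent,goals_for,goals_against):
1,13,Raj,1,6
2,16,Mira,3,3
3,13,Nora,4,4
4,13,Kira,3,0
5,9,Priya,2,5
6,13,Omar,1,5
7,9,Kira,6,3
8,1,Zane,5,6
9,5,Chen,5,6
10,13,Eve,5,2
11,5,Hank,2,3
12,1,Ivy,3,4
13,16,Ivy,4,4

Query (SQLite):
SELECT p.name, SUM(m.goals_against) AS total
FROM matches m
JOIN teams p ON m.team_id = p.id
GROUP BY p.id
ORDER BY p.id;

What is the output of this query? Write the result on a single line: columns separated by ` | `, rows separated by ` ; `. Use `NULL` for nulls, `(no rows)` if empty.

Join each matches row to its teams via team_id.
Group joined rows by teams.id; compute SUM(m.goals_against) per group.
  1: ids {8, 12} → SUM(m.goals_against)=10
  5: ids {9, 11} → SUM(m.goals_against)=9
  9: ids {5, 7} → SUM(m.goals_against)=8
  13: ids {1, 3, 4, 6, 10} → SUM(m.goals_against)=17
  16: ids {2, 13} → SUM(m.goals_against)=7

Widget | 10 ; Gear | 9 ; Module | 8 ; Widget | 17 ; Gadget | 7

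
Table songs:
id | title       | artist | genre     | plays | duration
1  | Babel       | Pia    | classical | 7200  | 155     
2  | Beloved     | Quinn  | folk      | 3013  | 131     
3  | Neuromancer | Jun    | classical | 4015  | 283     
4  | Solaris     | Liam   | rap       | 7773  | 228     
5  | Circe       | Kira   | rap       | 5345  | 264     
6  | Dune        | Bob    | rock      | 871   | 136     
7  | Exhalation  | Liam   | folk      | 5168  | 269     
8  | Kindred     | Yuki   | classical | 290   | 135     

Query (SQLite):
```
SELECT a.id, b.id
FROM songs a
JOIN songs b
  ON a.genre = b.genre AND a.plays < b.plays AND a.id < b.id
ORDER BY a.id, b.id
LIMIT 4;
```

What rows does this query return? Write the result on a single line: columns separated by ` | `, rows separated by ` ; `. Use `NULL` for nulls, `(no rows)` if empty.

2 | 7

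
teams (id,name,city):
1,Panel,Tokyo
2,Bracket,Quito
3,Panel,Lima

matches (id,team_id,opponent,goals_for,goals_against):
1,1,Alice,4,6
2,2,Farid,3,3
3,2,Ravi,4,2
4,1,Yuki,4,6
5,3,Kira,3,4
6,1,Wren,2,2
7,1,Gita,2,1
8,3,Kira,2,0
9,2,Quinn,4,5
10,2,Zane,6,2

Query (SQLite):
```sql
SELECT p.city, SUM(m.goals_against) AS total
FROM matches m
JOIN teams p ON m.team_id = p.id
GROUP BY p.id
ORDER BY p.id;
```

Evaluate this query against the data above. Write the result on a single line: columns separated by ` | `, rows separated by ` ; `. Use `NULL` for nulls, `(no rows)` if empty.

Join each matches row to its teams via team_id.
Group joined rows by teams.id; compute SUM(m.goals_against) per group.
  1: ids {1, 4, 6, 7} → SUM(m.goals_against)=15
  2: ids {2, 3, 9, 10} → SUM(m.goals_against)=12
  3: ids {5, 8} → SUM(m.goals_against)=4

Tokyo | 15 ; Quito | 12 ; Lima | 4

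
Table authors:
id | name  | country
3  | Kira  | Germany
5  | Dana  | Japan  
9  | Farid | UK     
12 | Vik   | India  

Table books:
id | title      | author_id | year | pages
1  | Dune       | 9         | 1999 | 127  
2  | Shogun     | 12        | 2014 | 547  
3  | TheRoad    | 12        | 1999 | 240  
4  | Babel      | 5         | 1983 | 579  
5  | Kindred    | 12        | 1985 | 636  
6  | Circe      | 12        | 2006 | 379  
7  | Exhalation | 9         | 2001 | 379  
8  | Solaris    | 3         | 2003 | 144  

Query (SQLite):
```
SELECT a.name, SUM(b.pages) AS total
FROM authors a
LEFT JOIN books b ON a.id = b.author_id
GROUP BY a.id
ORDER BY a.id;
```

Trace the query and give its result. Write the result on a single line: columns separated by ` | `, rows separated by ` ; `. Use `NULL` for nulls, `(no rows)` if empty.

LEFT JOIN keeps every authors row; unmatched ones get NULL for books columns.
Group by authors.id and compute SUM(b.pages). SUM over an all-NULL group is NULL.
  3: ids {8} → SUM(b.pages)=144
  5: ids {4} → SUM(b.pages)=579
  9: ids {1, 7} → SUM(b.pages)=506
  12: ids {2, 3, 5, 6} → SUM(b.pages)=1802

Kira | 144 ; Dana | 579 ; Farid | 506 ; Vik | 1802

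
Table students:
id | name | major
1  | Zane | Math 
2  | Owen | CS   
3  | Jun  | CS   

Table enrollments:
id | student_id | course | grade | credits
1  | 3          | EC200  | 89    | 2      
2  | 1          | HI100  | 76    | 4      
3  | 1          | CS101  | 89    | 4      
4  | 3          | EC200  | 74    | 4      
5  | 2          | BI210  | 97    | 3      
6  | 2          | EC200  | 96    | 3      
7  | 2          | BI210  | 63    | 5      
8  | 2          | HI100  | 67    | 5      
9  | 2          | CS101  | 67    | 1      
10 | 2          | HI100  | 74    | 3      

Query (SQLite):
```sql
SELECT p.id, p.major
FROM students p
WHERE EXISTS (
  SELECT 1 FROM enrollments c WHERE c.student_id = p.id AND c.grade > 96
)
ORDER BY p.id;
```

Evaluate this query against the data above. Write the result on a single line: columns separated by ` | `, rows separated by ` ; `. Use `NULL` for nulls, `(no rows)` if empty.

For each students row, check whether any enrollments with matching student_id has grade > 96.
Keep rows where that is true.

2 | CS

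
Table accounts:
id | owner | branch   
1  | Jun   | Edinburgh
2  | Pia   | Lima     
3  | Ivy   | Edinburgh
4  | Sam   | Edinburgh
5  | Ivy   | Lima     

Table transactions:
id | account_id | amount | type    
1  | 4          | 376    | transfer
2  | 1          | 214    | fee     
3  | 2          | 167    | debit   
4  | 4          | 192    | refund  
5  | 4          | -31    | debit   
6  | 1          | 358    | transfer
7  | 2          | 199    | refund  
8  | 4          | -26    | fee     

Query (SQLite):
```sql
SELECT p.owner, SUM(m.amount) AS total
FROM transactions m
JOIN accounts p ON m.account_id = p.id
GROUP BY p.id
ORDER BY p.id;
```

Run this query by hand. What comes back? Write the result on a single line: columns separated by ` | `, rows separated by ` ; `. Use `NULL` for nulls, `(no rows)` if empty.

Jun | 572 ; Pia | 366 ; Sam | 511

Join each transactions row to its accounts via account_id.
Group joined rows by accounts.id; compute SUM(m.amount) per group.
  1: ids {2, 6} → SUM(m.amount)=572
  2: ids {3, 7} → SUM(m.amount)=366
  4: ids {1, 4, 5, 8} → SUM(m.amount)=511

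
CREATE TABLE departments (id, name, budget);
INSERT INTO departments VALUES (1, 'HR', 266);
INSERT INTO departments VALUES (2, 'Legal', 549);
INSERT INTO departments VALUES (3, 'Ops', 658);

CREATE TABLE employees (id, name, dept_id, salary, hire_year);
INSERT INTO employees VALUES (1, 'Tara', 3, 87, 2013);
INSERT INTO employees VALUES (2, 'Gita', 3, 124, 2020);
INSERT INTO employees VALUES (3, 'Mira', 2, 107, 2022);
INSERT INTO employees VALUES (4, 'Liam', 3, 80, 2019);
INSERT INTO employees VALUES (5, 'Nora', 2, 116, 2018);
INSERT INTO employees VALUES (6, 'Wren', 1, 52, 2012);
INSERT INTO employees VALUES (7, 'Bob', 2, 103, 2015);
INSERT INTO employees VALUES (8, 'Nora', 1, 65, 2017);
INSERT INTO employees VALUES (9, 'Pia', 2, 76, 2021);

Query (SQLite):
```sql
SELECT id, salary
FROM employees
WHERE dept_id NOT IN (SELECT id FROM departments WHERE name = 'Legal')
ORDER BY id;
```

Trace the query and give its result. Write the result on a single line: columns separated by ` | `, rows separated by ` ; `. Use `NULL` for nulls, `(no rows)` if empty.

1 | 87 ; 2 | 124 ; 4 | 80 ; 6 | 52 ; 8 | 65

Inner query: departments.id where name = 'Legal'.
Outer: keep employees rows whose dept_id is not in that set.
Inner query → {2}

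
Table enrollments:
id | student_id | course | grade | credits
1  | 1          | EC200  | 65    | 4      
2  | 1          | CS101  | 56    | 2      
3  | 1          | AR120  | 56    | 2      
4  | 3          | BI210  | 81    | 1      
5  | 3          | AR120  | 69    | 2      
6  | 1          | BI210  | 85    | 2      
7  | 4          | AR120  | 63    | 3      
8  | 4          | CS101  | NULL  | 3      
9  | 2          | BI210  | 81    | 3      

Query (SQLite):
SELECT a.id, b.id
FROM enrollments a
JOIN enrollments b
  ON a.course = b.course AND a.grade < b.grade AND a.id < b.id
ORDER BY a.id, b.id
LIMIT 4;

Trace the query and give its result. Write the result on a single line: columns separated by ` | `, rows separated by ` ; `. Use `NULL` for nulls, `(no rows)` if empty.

Pairs (a,b) with same course, a.grade < b.grade, a.id < b.id.
course groups: AR120:{3,5,7} BI210:{4,6,9} CS101:{2,8} EC200:{1}
Ordered by (a.id, b.id); first 4.

3 | 5 ; 3 | 7 ; 4 | 6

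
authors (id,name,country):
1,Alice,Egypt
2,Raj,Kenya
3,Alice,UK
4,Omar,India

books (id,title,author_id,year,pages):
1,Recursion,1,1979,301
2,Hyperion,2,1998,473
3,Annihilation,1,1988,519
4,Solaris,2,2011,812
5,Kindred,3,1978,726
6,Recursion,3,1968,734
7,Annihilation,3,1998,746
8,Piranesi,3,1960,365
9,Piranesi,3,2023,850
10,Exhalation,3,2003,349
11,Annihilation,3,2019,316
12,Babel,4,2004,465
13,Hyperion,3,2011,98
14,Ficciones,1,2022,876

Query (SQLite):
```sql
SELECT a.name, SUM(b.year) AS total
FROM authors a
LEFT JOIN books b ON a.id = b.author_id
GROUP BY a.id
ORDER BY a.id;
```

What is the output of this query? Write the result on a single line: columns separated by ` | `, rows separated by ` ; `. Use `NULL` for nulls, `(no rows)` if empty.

Alice | 5989 ; Raj | 4009 ; Alice | 15960 ; Omar | 2004

LEFT JOIN keeps every authors row; unmatched ones get NULL for books columns.
Group by authors.id and compute SUM(b.year). SUM over an all-NULL group is NULL.
  1: ids {1, 3, 14} → SUM(b.year)=5989
  2: ids {2, 4} → SUM(b.year)=4009
  3: ids {5, 6, 7, 8, 9, 10, 11, 13} → SUM(b.year)=15960
  4: ids {12} → SUM(b.year)=2004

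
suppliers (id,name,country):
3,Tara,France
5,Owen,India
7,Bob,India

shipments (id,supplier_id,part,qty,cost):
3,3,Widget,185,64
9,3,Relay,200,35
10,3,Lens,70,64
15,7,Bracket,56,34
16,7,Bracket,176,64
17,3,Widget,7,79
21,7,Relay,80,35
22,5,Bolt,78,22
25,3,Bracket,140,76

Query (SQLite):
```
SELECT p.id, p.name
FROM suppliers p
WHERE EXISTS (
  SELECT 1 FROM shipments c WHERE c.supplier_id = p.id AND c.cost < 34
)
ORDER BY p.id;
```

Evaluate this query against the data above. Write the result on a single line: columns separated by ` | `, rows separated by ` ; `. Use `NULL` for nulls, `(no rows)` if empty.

5 | Owen

For each suppliers row, check whether any shipments with matching supplier_id has cost < 34.
Keep rows where that is true.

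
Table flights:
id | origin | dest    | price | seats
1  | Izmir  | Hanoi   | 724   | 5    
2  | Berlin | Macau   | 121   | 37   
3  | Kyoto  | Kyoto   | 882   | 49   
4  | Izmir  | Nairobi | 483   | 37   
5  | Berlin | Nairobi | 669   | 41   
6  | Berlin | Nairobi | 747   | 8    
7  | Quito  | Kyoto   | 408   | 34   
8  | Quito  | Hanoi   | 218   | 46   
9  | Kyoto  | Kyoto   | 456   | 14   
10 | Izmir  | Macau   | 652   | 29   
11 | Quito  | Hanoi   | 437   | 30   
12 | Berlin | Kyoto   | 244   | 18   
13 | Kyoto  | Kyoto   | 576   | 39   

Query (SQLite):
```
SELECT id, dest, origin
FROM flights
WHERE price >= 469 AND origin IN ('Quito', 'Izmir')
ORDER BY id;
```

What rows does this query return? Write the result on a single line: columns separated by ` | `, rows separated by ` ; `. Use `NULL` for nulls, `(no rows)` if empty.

price >= 469: ids {1, 3, 4, 5, 6, 10, 13}
origin IN ('Quito', 'Izmir'): ids {1, 4, 7, 8, 10, 11}
Combine with AND.

1 | Hanoi | Izmir ; 4 | Nairobi | Izmir ; 10 | Macau | Izmir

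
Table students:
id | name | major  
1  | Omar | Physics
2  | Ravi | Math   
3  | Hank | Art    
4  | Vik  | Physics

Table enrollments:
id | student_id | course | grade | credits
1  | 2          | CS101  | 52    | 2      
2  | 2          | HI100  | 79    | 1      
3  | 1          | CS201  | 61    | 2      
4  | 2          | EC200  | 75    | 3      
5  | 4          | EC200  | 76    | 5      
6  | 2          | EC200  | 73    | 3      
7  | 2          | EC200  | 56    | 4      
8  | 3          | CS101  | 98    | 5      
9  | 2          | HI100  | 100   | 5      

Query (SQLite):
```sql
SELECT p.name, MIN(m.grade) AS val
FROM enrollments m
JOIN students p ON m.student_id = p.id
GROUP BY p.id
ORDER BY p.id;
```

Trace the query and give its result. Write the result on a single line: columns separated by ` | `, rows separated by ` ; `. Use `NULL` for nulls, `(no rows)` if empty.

Omar | 61 ; Ravi | 52 ; Hank | 98 ; Vik | 76

Join each enrollments row to its students via student_id.
Group joined rows by students.id; compute MIN(m.grade) per group.
  1: ids {3} → MIN(m.grade)=61
  2: ids {1, 2, 4, 6, 7, 9} → MIN(m.grade)=52
  3: ids {8} → MIN(m.grade)=98
  4: ids {5} → MIN(m.grade)=76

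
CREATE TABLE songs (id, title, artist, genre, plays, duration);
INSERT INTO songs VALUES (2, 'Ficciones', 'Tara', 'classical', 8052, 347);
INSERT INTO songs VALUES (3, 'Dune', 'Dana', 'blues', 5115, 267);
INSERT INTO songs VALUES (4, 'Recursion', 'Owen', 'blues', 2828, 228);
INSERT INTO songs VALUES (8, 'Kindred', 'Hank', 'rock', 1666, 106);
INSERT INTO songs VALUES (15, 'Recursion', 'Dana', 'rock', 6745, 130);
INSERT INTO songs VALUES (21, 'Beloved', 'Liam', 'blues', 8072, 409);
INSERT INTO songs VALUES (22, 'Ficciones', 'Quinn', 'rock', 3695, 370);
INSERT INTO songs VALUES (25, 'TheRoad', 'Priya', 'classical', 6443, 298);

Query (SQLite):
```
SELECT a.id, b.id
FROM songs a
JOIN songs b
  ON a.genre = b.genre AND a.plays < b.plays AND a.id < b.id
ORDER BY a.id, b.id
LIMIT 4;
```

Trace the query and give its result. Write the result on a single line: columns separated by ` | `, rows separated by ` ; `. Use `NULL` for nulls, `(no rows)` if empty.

3 | 21 ; 4 | 21 ; 8 | 15 ; 8 | 22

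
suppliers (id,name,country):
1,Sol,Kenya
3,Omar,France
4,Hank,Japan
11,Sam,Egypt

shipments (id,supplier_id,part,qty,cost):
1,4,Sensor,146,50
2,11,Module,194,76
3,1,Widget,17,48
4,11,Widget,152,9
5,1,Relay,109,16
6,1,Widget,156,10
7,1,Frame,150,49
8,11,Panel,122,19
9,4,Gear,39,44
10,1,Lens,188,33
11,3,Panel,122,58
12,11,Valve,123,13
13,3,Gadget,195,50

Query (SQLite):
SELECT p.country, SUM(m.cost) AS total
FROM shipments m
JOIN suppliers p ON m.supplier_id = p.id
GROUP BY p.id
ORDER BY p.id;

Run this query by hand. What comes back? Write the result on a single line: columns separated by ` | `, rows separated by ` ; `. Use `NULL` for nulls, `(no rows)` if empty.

Join each shipments row to its suppliers via supplier_id.
Group joined rows by suppliers.id; compute SUM(m.cost) per group.
  1: ids {3, 5, 6, 7, 10} → SUM(m.cost)=156
  3: ids {11, 13} → SUM(m.cost)=108
  4: ids {1, 9} → SUM(m.cost)=94
  11: ids {2, 4, 8, 12} → SUM(m.cost)=117

Kenya | 156 ; France | 108 ; Japan | 94 ; Egypt | 117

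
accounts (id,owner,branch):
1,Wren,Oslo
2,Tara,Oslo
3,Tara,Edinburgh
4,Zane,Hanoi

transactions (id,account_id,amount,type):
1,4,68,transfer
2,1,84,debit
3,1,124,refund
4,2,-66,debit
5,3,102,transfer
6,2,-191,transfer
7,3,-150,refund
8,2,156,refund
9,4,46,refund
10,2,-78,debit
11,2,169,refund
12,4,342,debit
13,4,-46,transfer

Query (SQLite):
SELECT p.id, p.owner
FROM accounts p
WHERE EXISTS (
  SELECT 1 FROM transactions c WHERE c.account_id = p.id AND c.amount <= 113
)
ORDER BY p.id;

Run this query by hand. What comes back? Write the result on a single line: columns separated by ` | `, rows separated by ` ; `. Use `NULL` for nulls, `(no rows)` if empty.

For each accounts row, check whether any transactions with matching account_id has amount <= 113.
Keep rows where that is true.

1 | Wren ; 2 | Tara ; 3 | Tara ; 4 | Zane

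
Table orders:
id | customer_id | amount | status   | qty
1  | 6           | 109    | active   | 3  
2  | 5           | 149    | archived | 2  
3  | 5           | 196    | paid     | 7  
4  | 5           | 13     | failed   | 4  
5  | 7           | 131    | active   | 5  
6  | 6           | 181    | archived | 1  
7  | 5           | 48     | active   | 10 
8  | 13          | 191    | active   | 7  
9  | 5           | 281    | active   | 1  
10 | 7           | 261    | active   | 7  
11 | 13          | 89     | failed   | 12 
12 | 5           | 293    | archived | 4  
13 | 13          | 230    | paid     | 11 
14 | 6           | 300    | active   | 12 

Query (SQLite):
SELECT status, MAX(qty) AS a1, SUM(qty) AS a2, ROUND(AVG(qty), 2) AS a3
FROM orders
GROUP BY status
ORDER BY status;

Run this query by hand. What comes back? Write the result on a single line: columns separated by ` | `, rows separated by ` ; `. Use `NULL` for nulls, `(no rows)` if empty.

active | 12 | 45 | 6.43 ; archived | 4 | 7 | 2.33 ; failed | 12 | 16 | 8 ; paid | 11 | 18 | 9

Group orders by status.
Per group compute: MAX(qty), SUM(qty), ROUND(AVG(qty), 2).
  active: ids {1, 5, 7, 8, 9, 10, 14} → MAX(qty)=12, SUM(qty)=45, ROUND(AVG(qty), 2)=6.43
  archived: ids {2, 6, 12} → MAX(qty)=4, SUM(qty)=7, ROUND(AVG(qty), 2)=2.33
  failed: ids {4, 11} → MAX(qty)=12, SUM(qty)=16, ROUND(AVG(qty), 2)=8
  paid: ids {3, 13} → MAX(qty)=11, SUM(qty)=18, ROUND(AVG(qty), 2)=9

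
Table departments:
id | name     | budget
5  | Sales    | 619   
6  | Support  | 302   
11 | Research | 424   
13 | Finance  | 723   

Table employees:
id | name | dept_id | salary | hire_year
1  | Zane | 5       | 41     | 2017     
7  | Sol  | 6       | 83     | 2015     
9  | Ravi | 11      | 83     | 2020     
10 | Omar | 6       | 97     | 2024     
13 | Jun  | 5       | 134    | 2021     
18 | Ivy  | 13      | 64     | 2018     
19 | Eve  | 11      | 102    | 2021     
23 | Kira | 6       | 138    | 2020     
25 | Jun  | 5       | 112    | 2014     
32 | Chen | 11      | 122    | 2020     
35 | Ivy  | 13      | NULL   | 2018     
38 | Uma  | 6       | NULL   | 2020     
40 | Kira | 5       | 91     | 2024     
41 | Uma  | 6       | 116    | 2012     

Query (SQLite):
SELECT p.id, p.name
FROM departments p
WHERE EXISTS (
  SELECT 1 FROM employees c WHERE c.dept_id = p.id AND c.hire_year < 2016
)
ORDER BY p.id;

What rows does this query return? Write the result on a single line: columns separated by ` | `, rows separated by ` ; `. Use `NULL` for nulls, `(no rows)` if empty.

5 | Sales ; 6 | Support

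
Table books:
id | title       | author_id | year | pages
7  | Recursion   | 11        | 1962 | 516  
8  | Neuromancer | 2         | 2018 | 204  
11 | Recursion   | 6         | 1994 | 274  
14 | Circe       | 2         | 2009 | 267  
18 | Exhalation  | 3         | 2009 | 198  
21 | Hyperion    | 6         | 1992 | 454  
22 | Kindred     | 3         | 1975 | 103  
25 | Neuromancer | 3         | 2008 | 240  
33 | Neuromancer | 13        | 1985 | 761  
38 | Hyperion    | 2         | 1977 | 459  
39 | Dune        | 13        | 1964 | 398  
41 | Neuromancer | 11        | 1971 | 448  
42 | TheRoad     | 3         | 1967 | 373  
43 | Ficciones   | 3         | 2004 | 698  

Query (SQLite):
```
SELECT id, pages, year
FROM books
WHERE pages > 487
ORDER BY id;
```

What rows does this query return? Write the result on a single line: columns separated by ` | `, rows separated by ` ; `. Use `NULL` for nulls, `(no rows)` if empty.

pages > 487: ids {7, 33, 43}

7 | 516 | 1962 ; 33 | 761 | 1985 ; 43 | 698 | 2004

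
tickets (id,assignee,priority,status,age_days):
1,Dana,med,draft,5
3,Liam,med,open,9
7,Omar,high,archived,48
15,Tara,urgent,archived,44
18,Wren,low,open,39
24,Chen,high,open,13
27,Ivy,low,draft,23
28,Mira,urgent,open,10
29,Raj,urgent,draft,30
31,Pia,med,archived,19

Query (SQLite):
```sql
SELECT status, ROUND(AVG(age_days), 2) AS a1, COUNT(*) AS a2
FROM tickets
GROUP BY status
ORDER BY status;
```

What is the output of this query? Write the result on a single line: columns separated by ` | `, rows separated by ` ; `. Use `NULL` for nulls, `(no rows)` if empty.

Group tickets by status.
Per group compute: ROUND(AVG(age_days), 2), COUNT(*).
  archived: ids {7, 15, 31} → ROUND(AVG(age_days), 2)=37, COUNT(*)=3
  draft: ids {1, 27, 29} → ROUND(AVG(age_days), 2)=19.33, COUNT(*)=3
  open: ids {3, 18, 24, 28} → ROUND(AVG(age_days), 2)=17.75, COUNT(*)=4

archived | 37 | 3 ; draft | 19.33 | 3 ; open | 17.75 | 4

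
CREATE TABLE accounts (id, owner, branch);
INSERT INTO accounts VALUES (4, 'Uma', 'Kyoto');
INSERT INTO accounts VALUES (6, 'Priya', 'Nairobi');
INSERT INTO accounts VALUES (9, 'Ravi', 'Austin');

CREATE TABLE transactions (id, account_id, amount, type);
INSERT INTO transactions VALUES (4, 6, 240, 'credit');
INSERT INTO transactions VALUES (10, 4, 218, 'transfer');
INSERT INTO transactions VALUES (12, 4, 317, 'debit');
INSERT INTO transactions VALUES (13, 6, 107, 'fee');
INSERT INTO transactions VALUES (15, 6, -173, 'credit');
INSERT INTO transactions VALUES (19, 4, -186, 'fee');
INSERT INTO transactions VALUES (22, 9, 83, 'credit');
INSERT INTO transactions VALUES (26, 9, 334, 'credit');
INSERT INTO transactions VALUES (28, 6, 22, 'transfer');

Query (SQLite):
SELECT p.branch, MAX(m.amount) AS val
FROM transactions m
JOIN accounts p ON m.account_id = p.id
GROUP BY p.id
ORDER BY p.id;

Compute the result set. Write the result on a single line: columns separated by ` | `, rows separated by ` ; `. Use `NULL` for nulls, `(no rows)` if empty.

Join each transactions row to its accounts via account_id.
Group joined rows by accounts.id; compute MAX(m.amount) per group.
  4: ids {10, 12, 19} → MAX(m.amount)=317
  6: ids {4, 13, 15, 28} → MAX(m.amount)=240
  9: ids {22, 26} → MAX(m.amount)=334

Kyoto | 317 ; Nairobi | 240 ; Austin | 334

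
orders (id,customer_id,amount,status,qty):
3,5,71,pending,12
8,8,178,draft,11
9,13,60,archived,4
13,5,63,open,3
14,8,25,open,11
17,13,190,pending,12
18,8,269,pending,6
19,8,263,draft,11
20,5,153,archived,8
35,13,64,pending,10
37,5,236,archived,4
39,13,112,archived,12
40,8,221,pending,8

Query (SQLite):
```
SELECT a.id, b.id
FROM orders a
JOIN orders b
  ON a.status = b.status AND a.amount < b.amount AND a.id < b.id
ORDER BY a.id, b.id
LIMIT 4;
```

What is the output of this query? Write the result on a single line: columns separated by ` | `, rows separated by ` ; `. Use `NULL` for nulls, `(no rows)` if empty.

3 | 17 ; 3 | 18 ; 3 | 40 ; 8 | 19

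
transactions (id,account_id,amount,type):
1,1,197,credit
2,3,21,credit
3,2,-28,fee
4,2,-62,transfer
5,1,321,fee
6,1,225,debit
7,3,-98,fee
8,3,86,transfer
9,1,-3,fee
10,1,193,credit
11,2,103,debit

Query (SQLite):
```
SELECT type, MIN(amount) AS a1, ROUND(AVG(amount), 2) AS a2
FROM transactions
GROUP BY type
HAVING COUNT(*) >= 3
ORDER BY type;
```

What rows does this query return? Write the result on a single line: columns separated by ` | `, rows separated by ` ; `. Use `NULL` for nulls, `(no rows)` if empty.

credit | 21 | 137 ; fee | -98 | 48

Group transactions by type.
Per group compute: MIN(amount), ROUND(AVG(amount), 2).
HAVING: drop groups with fewer than 3 rows.
  credit: ids {1, 2, 10} → MIN(amount)=21, ROUND(AVG(amount), 2)=137
  debit: ids {6, 11} → MIN(amount)=103, ROUND(AVG(amount), 2)=164
  fee: ids {3, 5, 7, 9} → MIN(amount)=-98, ROUND(AVG(amount), 2)=48
  transfer: ids {4, 8} → MIN(amount)=-62, ROUND(AVG(amount), 2)=12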